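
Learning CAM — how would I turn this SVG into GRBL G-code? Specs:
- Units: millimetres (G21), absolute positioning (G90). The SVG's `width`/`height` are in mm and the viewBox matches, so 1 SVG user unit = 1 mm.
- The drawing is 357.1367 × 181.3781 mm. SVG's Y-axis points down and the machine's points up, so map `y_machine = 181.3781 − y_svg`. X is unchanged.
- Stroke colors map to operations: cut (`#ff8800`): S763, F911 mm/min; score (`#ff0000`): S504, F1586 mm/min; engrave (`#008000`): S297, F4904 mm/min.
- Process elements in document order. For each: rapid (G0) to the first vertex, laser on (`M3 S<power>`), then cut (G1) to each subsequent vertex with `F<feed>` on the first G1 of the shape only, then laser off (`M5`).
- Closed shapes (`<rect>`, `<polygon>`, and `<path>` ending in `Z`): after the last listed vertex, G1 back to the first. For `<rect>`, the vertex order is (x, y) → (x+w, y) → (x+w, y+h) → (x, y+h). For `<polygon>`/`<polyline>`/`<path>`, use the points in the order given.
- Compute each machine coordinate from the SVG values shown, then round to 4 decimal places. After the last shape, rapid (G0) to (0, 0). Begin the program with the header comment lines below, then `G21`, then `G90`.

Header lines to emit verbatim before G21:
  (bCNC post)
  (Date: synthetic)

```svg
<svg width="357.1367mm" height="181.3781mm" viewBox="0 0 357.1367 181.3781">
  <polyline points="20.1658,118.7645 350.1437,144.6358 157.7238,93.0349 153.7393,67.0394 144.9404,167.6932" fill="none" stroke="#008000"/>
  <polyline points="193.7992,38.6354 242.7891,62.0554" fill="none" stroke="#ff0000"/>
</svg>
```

Since the viewBox matches the mm dimensions, user units are millimetres directly. The only transform is the Y-flip y_m = 181.3781 − y_svg.

Shape 1 is a open polyline drawn with `<polyline>`. Its stroke #008000 means engrave at S297, F4904. After flipping Y the toolpath is (20.1658,62.6136) → (350.1437,36.7423) → (157.7238,88.3432) → (153.7393,114.3387) → (144.9404,13.6849).

Shape 2 is a line segment drawn with `<polyline>`. Its stroke #ff0000 means score at S504, F1586. After flipping Y the toolpath is (193.7992,142.7427) → (242.7891,119.3227).

(bCNC post)
(Date: synthetic)
G21
G90
G0 X20.1658 Y62.6136
M3 S297
G1 X350.1437 Y36.7423 F4904
G1 X157.7238 Y88.3432
G1 X153.7393 Y114.3387
G1 X144.9404 Y13.6849
M5
G0 X193.7992 Y142.7427
M3 S504
G1 X242.7891 Y119.3227 F1586
M5
G0 X0.0000 Y0.0000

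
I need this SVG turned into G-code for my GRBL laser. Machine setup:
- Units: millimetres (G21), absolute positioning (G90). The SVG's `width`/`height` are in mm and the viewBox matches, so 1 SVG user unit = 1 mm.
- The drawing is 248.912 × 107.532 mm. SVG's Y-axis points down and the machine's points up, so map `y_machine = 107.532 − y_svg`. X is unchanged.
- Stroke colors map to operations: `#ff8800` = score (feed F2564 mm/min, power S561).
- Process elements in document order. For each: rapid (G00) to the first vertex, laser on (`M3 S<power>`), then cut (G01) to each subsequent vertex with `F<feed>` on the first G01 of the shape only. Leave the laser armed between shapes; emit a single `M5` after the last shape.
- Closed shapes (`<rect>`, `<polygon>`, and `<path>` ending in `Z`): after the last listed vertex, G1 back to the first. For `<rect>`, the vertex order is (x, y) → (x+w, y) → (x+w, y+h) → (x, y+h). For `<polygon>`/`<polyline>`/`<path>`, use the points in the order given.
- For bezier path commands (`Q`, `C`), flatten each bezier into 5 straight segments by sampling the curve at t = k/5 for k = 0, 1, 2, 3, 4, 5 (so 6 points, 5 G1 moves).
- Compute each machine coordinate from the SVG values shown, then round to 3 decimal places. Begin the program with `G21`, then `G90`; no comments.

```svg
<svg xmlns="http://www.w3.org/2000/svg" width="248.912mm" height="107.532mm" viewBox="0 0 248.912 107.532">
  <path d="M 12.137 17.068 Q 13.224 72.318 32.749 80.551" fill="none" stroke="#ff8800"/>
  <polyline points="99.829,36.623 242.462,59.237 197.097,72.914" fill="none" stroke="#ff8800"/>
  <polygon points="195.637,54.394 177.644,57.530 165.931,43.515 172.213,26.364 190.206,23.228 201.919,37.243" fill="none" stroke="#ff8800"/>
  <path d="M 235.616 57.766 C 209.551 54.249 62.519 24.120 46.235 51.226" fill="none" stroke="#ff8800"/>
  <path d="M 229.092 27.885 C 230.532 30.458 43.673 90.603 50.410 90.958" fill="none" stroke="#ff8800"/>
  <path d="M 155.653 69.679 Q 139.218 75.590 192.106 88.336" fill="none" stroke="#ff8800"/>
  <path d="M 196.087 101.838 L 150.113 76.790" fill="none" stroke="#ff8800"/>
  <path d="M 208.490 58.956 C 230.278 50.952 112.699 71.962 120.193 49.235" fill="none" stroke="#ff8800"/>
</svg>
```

G21
G90
G00 X12.137 Y90.464
M3 S561
G01 X13.309 Y70.245 F2564
G01 X15.957 Y53.787
G01 X20.079 Y41.090
G01 X25.677 Y32.155
G01 X32.749 Y26.981
G00 X99.829 Y70.909
M3 S561
G01 X242.462 Y48.295 F2564
G01 X197.097 Y34.618
G00 X195.637 Y53.138
M3 S561
G01 X177.644 Y50.002 F2564
G01 X165.931 Y64.017
G01 X172.213 Y81.168
G01 X190.206 Y84.304
G01 X201.919 Y70.289
G01 X195.637 Y53.138
G00 X235.616 Y49.766
M3 S561
G01 X207.475 Y54.399 F2564
G01 X162.384 Y61.394
G01 X112.425 Y66.727
G01 X69.681 Y66.372
G01 X46.235 Y56.306
G00 X229.092 Y79.647
M3 S561
G01 X210.415 Y72.133 F2564
G01 X164.878 Y56.436
G01 X110.810 Y38.188
G01 X66.544 Y23.023
G01 X50.410 Y16.574
G00 X155.653 Y37.853
M3 S561
G01 X151.852 Y35.215 F2564
G01 X153.597 Y32.031
G01 X160.887 Y28.299
G01 X173.724 Y24.021
G01 X192.106 Y19.196
G00 X196.087 Y5.694
M3 S561
G01 X150.113 Y30.742 F2564
G00 X208.490 Y48.576
M3 S561
G01 X206.954 Y50.479 F2564
G01 X184.664 Y48.910
G01 X154.311 Y47.362
G01 X128.590 Y49.327
G01 X120.193 Y58.297
M5

1 u = 1 mm; y_m = 107.532 − y.

[1] `<path>` quadratic bezier, #ff8800→score S561 F2564: (12.137,90.464) → (13.309,70.245) → (15.957,53.787) → (20.079,41.090) → (25.677,32.155) → (32.749,26.981)

[2] `<polyline>` open polyline, #ff8800→score S561 F2564: (99.829,70.909) → (242.462,48.295) → (197.097,34.618)

[3] `<polygon>` regular polygon, #ff8800→score S561 F2564: (195.637,53.138) → (177.644,50.002) → (165.931,64.017) → (172.213,81.168) → (190.206,84.304) → (201.919,70.289) → (195.637,53.138) (closed)

[4] `<path>` cubic bezier, #ff8800→score S561 F2564: (235.616,49.766) → (207.475,54.399) → (162.384,61.394) → (112.425,66.727) → (69.681,66.372) → (46.235,56.306)

[5] `<path>` cubic bezier, #ff8800→score S561 F2564: (229.092,79.647) → (210.415,72.133) → (164.878,56.436) → (110.810,38.188) → (66.544,23.023) → (50.410,16.574)

[6] `<path>` quadratic bezier, #ff8800→score S561 F2564: (155.653,37.853) → (151.852,35.215) → (153.597,32.031) → (160.887,28.299) → (173.724,24.021) → (192.106,19.196)

[7] `<path>` line segment, #ff8800→score S561 F2564: (196.087,5.694) → (150.113,30.742)

[8] `<path>` cubic bezier, #ff8800→score S561 F2564: (208.490,48.576) → (206.954,50.479) → (184.664,48.910) → (154.311,47.362) → (128.590,49.327) → (120.193,58.297)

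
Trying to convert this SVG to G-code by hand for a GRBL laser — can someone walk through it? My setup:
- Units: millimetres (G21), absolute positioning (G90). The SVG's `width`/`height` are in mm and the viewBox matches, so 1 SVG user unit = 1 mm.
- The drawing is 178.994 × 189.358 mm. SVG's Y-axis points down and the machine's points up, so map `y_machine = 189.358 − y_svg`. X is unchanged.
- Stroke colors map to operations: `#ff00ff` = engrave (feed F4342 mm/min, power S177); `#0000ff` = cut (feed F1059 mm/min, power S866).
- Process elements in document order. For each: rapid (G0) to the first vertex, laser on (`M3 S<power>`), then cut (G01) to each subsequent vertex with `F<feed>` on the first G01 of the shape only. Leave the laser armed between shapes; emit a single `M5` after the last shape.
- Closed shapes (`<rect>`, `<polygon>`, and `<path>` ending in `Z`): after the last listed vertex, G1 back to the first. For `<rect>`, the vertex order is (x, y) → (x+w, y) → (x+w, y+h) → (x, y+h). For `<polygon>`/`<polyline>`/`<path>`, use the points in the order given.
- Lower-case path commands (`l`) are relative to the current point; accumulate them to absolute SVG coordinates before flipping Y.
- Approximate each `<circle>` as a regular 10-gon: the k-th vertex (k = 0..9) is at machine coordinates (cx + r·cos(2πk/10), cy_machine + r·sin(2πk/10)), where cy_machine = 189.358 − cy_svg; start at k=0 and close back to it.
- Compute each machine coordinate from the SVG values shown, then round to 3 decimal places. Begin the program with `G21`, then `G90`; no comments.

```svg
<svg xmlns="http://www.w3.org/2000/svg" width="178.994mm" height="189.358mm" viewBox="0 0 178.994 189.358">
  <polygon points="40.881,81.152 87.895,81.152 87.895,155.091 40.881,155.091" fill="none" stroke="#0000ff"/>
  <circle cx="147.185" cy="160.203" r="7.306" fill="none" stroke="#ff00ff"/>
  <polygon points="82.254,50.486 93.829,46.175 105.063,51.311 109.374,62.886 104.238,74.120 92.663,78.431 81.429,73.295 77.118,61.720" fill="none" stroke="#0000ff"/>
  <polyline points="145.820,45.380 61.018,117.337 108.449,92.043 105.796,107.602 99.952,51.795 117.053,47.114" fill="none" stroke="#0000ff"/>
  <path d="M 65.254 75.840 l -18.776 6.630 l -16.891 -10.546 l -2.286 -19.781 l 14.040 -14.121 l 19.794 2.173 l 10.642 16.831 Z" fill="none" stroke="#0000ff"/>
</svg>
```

Since the viewBox matches the mm dimensions, user units are millimetres directly. The only transform is the Y-flip y_m = 189.358 − y_svg.

Shape 1 is a rectangle drawn with `<polygon>`. Its stroke #0000ff means cut at S866, F1059. After flipping Y the toolpath is (40.881,108.206) → (87.895,108.206) → (87.895,34.267) → (40.881,34.267) → (40.881,108.206), returning to the start.

Shape 2 is a circle drawn with `<circle>`. Its stroke #ff00ff means engrave at S177, F4342. After flipping Y the toolpath is (154.491,29.155) → (153.096,33.449) → (149.443,36.103) → (144.927,36.103) → (141.274,33.449) → (139.879,29.155) → (141.274,24.861) → (144.927,22.207) → (149.443,22.207) → (153.096,24.861) → (154.491,29.155), returning to the start.

Shape 3 is a regular polygon drawn with `<polygon>`. Its stroke #0000ff means cut at S866, F1059. After flipping Y the toolpath is (82.254,138.872) → (93.829,143.183) → (105.063,138.047) → (109.374,126.472) → (104.238,115.238) → (92.663,110.927) → (81.429,116.063) → (77.118,127.638) → (82.254,138.872), returning to the start.

Shape 4 is a open polyline drawn with `<polyline>`. Its stroke #0000ff means cut at S866, F1059. After flipping Y the toolpath is (145.820,143.978) → (61.018,72.021) → (108.449,97.315) → (105.796,81.756) → (99.952,137.563) → (117.053,142.244).

Shape 5 is a regular polygon drawn with `<path>`. Its stroke #0000ff means cut at S866, F1059. After flipping Y the toolpath is (65.254,113.518) → (46.478,106.888) → (29.587,117.434) → (27.301,137.215) → (41.341,151.336) → (61.135,149.163) → (71.777,132.332) → (65.254,113.518), returning to the start.

G21
G90
G0 X40.881 Y108.206
M3 S866
G01 X87.895 Y108.206 F1059
G01 X87.895 Y34.267
G01 X40.881 Y34.267
G01 X40.881 Y108.206
G0 X154.491 Y29.155
M3 S177
G01 X153.096 Y33.449 F4342
G01 X149.443 Y36.103
G01 X144.927 Y36.103
G01 X141.274 Y33.449
G01 X139.879 Y29.155
G01 X141.274 Y24.861
G01 X144.927 Y22.207
G01 X149.443 Y22.207
G01 X153.096 Y24.861
G01 X154.491 Y29.155
G0 X82.254 Y138.872
M3 S866
G01 X93.829 Y143.183 F1059
G01 X105.063 Y138.047
G01 X109.374 Y126.472
G01 X104.238 Y115.238
G01 X92.663 Y110.927
G01 X81.429 Y116.063
G01 X77.118 Y127.638
G01 X82.254 Y138.872
G0 X145.820 Y143.978
M3 S866
G01 X61.018 Y72.021 F1059
G01 X108.449 Y97.315
G01 X105.796 Y81.756
G01 X99.952 Y137.563
G01 X117.053 Y142.244
G0 X65.254 Y113.518
M3 S866
G01 X46.478 Y106.888 F1059
G01 X29.587 Y117.434
G01 X27.301 Y137.215
G01 X41.341 Y151.336
G01 X61.135 Y149.163
G01 X71.777 Y132.332
G01 X65.254 Y113.518
M5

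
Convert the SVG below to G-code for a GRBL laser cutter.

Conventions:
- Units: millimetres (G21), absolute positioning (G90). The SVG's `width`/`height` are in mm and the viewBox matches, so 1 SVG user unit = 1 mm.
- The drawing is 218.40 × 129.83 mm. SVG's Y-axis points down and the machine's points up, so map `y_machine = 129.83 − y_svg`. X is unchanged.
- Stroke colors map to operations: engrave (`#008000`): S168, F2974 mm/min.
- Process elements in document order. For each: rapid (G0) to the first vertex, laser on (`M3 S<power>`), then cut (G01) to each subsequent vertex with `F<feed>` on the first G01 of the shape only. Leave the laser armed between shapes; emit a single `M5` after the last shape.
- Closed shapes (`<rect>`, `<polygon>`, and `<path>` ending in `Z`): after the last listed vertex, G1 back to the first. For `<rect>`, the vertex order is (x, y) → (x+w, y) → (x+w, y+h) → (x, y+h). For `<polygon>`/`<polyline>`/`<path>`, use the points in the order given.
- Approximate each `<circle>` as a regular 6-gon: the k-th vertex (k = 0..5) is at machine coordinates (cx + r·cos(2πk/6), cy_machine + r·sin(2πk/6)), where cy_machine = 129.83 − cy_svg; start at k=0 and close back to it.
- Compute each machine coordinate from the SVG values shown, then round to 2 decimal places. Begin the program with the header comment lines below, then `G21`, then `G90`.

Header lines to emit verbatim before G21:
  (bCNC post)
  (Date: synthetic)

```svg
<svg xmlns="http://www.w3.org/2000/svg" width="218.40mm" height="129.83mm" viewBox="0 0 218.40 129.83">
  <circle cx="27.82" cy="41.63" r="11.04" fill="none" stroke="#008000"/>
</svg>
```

(bCNC post)
(Date: synthetic)
G21
G90
G0 X38.86 Y88.20
M3 S168
G01 X33.34 Y97.76 F2974
G01 X22.30 Y97.76
G01 X16.78 Y88.20
G01 X22.30 Y78.64
G01 X33.34 Y78.64
G01 X38.86 Y88.20
M5

viewBox `0 0 218.40 129.83` with mm width/height → 1 unit = 1 mm. Flip: y_m = 129.83 − y_svg.

**Shape 1** — `<circle>` circle, stroke `#008000` → engrave (S168, F2974). Machine vertices: (38.86,88.20) → (33.34,97.76) → (22.30,97.76) → (16.78,88.20) → (22.30,78.64) → (33.34,78.64) → (38.86,88.20). Closed: final G1 returns to the first vertex.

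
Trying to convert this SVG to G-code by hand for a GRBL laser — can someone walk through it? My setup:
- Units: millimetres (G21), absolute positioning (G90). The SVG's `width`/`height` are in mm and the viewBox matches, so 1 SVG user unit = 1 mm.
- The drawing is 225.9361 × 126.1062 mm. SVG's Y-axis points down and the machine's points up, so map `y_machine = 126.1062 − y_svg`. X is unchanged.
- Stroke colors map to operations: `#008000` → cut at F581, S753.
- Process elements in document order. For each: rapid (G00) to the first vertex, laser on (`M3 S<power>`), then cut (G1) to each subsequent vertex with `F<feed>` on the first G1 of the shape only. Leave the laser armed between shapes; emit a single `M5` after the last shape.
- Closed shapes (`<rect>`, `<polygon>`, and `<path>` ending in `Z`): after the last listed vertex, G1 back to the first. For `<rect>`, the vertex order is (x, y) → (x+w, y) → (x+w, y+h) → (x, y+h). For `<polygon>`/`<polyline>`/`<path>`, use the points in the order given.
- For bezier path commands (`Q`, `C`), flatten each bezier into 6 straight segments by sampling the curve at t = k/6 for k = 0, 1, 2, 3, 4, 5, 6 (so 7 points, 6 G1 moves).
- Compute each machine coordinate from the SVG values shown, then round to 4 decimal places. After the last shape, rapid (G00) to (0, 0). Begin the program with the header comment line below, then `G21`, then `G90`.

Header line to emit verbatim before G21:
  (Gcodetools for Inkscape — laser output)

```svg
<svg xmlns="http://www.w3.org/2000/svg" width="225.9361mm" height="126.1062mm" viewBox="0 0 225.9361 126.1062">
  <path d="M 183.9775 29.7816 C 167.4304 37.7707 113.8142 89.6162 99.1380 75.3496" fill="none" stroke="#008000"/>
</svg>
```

1 u = 1 mm; y_m = 126.1062 − y.

[1] `<path>` cubic bezier, #008000→cut S753 F581: (183.9775,96.3246) → (172.9668,89.1845) → (157.8892,77.7896) → (140.8562,65.1947) → (123.9790,54.4545) → (109.3692,48.6235) → (99.1380,50.7566)

(Gcodetools for Inkscape — laser output)
G21
G90
G00 X183.9775 Y96.3246
M3 S753
G1 X172.9668 Y89.1845 F581
G1 X157.8892 Y77.7896
G1 X140.8562 Y65.1947
G1 X123.9790 Y54.4545
G1 X109.3692 Y48.6235
G1 X99.1380 Y50.7566
M5
G00 X0.0000 Y0.0000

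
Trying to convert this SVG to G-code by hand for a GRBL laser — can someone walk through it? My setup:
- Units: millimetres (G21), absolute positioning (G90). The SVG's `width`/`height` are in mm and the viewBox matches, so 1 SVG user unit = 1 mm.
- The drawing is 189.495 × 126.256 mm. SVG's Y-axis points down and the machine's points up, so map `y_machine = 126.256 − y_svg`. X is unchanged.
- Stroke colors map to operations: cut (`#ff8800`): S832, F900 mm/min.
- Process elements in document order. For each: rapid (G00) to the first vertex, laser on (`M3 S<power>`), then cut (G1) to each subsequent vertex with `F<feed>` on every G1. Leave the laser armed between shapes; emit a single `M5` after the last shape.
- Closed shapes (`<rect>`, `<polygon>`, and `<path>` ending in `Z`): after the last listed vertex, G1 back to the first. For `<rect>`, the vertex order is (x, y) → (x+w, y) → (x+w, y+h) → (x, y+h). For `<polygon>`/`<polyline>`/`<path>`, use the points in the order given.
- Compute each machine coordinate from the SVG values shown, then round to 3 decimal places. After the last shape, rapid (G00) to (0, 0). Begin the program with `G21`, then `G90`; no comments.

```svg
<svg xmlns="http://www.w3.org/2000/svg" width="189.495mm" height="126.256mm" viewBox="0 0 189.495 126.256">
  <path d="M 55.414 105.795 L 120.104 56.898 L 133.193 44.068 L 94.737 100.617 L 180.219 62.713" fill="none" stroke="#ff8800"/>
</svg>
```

Since the viewBox matches the mm dimensions, user units are millimetres directly. The only transform is the Y-flip y_m = 126.256 − y_svg.

Shape 1 is a open polyline drawn with `<path>`. Its stroke #ff8800 means cut at S832, F900. After flipping Y the toolpath is (55.414,20.461) → (120.104,69.358) → (133.193,82.188) → (94.737,25.639) → (180.219,63.543).

G21
G90
G00 X55.414 Y20.461
M3 S832
G1 X120.104 Y69.358 F900
G1 X133.193 Y82.188 F900
G1 X94.737 Y25.639 F900
G1 X180.219 Y63.543 F900
M5
G00 X0.000 Y0.000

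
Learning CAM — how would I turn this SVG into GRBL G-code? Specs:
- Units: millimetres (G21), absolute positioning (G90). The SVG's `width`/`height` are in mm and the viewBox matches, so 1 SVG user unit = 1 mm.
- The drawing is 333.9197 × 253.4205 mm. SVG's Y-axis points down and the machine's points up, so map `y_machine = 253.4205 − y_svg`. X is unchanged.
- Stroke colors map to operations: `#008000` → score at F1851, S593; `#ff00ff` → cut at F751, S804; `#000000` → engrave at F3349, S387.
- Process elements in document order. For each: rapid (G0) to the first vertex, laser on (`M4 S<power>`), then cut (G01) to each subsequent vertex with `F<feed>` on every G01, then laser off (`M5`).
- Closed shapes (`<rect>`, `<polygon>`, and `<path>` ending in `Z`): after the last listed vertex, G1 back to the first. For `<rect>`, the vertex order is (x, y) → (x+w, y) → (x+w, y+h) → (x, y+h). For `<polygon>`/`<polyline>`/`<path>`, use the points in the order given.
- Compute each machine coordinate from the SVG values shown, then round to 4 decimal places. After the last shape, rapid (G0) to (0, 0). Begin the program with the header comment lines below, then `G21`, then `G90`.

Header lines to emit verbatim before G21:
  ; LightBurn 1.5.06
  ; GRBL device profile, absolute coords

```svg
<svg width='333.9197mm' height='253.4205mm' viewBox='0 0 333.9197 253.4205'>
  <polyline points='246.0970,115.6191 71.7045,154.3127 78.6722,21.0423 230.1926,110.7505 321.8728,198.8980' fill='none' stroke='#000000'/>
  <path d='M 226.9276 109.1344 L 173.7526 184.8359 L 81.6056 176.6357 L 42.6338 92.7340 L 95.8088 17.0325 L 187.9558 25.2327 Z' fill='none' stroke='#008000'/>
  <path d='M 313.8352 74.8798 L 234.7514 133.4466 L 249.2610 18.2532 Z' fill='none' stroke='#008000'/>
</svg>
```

viewBox `0 0 333.9197 253.4205` with mm width/height → 1 unit = 1 mm. Flip: y_m = 253.4205 − y_svg.

**Shape 1** — `<polyline>` open polyline, stroke `#000000` → engrave (S387, F3349). Machine vertices: (246.0970,137.8014) → (71.7045,99.1078) → (78.6722,232.3782) → (230.1926,142.6700) → (321.8728,54.5225). Open path.

**Shape 2** — `<path>` regular polygon, stroke `#008000` → score (S593, F1851). Machine vertices: (226.9276,144.2861) → (173.7526,68.5846) → (81.6056,76.7848) → (42.6338,160.6865) → (95.8088,236.3880) → (187.9558,228.1878) → (226.9276,144.2861). Closed: final G1 returns to the first vertex.

**Shape 3** — `<path>` closed polygon, stroke `#008000` → score (S593, F1851). Machine vertices: (313.8352,178.5407) → (234.7514,119.9739) → (249.2610,235.1673) → (313.8352,178.5407). Closed: final G1 returns to the first vertex.

; LightBurn 1.5.06
; GRBL device profile, absolute coords
G21
G90
G0 X246.0970 Y137.8014
M4 S387
G01 X71.7045 Y99.1078 F3349
G01 X78.6722 Y232.3782 F3349
G01 X230.1926 Y142.6700 F3349
G01 X321.8728 Y54.5225 F3349
M5
G0 X226.9276 Y144.2861
M4 S593
G01 X173.7526 Y68.5846 F1851
G01 X81.6056 Y76.7848 F1851
G01 X42.6338 Y160.6865 F1851
G01 X95.8088 Y236.3880 F1851
G01 X187.9558 Y228.1878 F1851
G01 X226.9276 Y144.2861 F1851
M5
G0 X313.8352 Y178.5407
M4 S593
G01 X234.7514 Y119.9739 F1851
G01 X249.2610 Y235.1673 F1851
G01 X313.8352 Y178.5407 F1851
M5
G0 X0.0000 Y0.0000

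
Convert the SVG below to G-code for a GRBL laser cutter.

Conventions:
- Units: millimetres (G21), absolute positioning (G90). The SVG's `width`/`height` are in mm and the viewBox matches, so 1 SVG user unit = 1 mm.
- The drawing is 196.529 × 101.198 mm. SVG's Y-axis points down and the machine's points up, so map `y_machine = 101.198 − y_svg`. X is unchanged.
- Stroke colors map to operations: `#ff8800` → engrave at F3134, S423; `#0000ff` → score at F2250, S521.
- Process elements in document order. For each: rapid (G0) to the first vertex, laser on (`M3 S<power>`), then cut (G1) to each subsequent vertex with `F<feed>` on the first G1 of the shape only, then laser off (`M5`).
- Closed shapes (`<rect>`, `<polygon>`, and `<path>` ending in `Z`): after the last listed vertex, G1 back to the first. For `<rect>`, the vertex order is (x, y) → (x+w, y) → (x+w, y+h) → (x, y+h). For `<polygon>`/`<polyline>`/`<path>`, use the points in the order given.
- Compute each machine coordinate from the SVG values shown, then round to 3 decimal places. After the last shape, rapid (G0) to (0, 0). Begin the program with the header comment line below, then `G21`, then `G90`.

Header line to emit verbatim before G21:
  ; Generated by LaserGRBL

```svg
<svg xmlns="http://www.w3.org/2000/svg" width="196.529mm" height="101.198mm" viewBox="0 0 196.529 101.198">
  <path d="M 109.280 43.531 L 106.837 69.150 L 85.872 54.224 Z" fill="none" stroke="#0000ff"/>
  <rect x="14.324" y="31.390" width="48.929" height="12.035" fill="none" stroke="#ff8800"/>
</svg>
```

Since the viewBox matches the mm dimensions, user units are millimetres directly. The only transform is the Y-flip y_m = 101.198 − y_svg.

Shape 1 is a regular polygon drawn with `<path>`. Its stroke #0000ff means score at S521, F2250. After flipping Y the toolpath is (109.280,57.667) → (106.837,32.048) → (85.872,46.974) → (109.280,57.667), returning to the start.

Shape 2 is a rectangle drawn with `<rect>`. Its stroke #ff8800 means engrave at S423, F3134. After flipping Y the toolpath is (14.324,69.808) → (63.253,69.808) → (63.253,57.773) → (14.324,57.773) → (14.324,69.808), returning to the start.

; Generated by LaserGRBL
G21
G90
G0 X109.280 Y57.667
M3 S521
G1 X106.837 Y32.048 F2250
G1 X85.872 Y46.974
G1 X109.280 Y57.667
M5
G0 X14.324 Y69.808
M3 S423
G1 X63.253 Y69.808 F3134
G1 X63.253 Y57.773
G1 X14.324 Y57.773
G1 X14.324 Y69.808
M5
G0 X0.000 Y0.000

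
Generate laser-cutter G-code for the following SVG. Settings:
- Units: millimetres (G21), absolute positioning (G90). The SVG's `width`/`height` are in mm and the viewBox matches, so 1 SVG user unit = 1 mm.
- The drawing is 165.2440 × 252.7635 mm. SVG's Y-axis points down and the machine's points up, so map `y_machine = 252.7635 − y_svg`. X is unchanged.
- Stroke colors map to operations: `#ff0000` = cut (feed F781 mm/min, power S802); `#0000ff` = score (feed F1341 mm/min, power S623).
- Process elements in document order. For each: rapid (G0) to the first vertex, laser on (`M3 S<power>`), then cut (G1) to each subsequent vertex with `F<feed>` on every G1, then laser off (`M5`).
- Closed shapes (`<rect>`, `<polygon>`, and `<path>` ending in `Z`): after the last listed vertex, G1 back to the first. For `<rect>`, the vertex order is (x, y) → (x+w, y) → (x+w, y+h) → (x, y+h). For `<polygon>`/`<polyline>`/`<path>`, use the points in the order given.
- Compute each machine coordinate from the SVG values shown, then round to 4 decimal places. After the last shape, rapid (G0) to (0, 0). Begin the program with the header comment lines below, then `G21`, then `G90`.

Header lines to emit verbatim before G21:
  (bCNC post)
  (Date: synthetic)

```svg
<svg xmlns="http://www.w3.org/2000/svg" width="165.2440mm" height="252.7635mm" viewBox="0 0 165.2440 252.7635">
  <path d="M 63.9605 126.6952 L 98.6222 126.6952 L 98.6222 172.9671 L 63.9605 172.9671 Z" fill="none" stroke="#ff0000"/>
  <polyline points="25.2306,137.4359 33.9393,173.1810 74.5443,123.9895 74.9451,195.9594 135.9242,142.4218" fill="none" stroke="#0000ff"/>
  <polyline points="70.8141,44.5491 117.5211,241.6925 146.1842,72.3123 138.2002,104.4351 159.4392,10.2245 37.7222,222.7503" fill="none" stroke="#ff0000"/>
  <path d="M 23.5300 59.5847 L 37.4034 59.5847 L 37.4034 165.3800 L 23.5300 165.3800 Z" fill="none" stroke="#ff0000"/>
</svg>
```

(bCNC post)
(Date: synthetic)
G21
G90
G0 X63.9605 Y126.0683
M3 S802
G1 X98.6222 Y126.0683 F781
G1 X98.6222 Y79.7964 F781
G1 X63.9605 Y79.7964 F781
G1 X63.9605 Y126.0683 F781
M5
G0 X25.2306 Y115.3276
M3 S623
G1 X33.9393 Y79.5825 F1341
G1 X74.5443 Y128.7740 F1341
G1 X74.9451 Y56.8041 F1341
G1 X135.9242 Y110.3417 F1341
M5
G0 X70.8141 Y208.2144
M3 S802
G1 X117.5211 Y11.0710 F781
G1 X146.1842 Y180.4512 F781
G1 X138.2002 Y148.3284 F781
G1 X159.4392 Y242.5390 F781
G1 X37.7222 Y30.0132 F781
M5
G0 X23.5300 Y193.1788
M3 S802
G1 X37.4034 Y193.1788 F781
G1 X37.4034 Y87.3835 F781
G1 X23.5300 Y87.3835 F781
G1 X23.5300 Y193.1788 F781
M5
G0 X0.0000 Y0.0000

1 u = 1 mm; y_m = 252.7635 − y.

[1] `<path>` rectangle, #ff0000→cut S802 F781: (63.9605,126.0683) → (98.6222,126.0683) → (98.6222,79.7964) → (63.9605,79.7964) → (63.9605,126.0683) (closed)

[2] `<polyline>` open polyline, #0000ff→score S623 F1341: (25.2306,115.3276) → (33.9393,79.5825) → (74.5443,128.7740) → (74.9451,56.8041) → (135.9242,110.3417)

[3] `<polyline>` open polyline, #ff0000→cut S802 F781: (70.8141,208.2144) → (117.5211,11.0710) → (146.1842,180.4512) → (138.2002,148.3284) → (159.4392,242.5390) → (37.7222,30.0132)

[4] `<path>` rectangle, #ff0000→cut S802 F781: (23.5300,193.1788) → (37.4034,193.1788) → (37.4034,87.3835) → (23.5300,87.3835) → (23.5300,193.1788) (closed)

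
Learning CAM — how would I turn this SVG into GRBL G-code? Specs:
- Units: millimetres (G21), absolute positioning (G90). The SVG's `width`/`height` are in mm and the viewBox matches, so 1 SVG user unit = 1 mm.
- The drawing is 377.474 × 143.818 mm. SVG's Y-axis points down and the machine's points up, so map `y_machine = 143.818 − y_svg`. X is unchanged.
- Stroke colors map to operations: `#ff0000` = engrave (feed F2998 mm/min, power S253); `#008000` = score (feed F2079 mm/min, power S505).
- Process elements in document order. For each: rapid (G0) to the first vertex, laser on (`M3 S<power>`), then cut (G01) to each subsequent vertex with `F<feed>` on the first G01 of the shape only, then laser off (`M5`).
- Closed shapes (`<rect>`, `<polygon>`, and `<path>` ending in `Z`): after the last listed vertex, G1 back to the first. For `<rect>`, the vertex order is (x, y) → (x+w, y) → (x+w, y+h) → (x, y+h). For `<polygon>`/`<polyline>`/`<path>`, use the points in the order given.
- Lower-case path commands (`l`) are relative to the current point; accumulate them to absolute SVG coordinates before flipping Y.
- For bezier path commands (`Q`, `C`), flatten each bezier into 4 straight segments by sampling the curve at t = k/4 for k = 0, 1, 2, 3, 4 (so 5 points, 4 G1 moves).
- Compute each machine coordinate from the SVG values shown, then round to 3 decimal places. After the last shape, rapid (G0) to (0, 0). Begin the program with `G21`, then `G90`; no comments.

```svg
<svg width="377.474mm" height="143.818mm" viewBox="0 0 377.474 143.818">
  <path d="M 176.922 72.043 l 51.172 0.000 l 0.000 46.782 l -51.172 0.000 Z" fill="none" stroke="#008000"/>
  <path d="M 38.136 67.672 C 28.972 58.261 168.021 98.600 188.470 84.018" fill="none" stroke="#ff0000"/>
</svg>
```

Since the viewBox matches the mm dimensions, user units are millimetres directly. The only transform is the Y-flip y_m = 143.818 − y_svg.

Shape 1 is a rectangle drawn with `<path>`. Its stroke #008000 means score at S505, F2079. After flipping Y the toolpath is (176.922,71.775) → (228.094,71.775) → (228.094,24.993) → (176.922,24.993) → (176.922,71.775), returning to the start.

Shape 2 is a cubic bezier drawn with `<path>`. Its stroke #ff0000 means engrave at S253, F2998. After flipping Y the toolpath is (38.136,76.146) → (54.884,75.512) → (102.198,66.034) → (155.065,57.526) → (188.470,59.800).

G21
G90
G0 X176.922 Y71.775
M3 S505
G01 X228.094 Y71.775 F2079
G01 X228.094 Y24.993
G01 X176.922 Y24.993
G01 X176.922 Y71.775
M5
G0 X38.136 Y76.146
M3 S253
G01 X54.884 Y75.512 F2998
G01 X102.198 Y66.034
G01 X155.065 Y57.526
G01 X188.470 Y59.800
M5
G0 X0.000 Y0.000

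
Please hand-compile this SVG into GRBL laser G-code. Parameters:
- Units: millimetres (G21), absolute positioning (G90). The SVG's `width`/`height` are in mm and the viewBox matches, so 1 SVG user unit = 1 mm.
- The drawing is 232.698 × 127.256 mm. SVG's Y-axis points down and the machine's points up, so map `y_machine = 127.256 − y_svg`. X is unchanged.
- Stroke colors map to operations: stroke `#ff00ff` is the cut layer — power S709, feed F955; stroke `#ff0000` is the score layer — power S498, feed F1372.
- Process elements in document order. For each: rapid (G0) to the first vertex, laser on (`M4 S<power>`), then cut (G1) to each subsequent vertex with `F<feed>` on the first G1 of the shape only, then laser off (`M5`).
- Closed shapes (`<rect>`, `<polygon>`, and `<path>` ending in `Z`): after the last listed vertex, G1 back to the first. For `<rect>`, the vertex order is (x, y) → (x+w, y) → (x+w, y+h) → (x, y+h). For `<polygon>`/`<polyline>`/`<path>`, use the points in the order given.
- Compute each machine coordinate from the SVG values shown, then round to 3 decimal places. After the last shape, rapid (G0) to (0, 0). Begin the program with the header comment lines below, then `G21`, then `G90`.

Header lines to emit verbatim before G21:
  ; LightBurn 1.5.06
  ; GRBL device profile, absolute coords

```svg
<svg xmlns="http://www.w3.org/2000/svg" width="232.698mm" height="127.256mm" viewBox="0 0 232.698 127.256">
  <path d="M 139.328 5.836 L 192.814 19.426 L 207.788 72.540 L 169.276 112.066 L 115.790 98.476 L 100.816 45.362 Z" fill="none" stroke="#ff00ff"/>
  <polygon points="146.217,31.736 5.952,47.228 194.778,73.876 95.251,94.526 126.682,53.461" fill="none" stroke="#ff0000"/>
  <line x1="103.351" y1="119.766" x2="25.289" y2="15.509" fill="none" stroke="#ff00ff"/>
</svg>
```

1 u = 1 mm; y_m = 127.256 − y.

[1] `<path>` regular polygon, #ff00ff→cut S709 F955: (139.328,121.420) → (192.814,107.830) → (207.788,54.716) → (169.276,15.190) → (115.790,28.780) → (100.816,81.894) → (139.328,121.420) (closed)

[2] `<polygon>` closed polygon, #ff0000→score S498 F1372: (146.217,95.520) → (5.952,80.028) → (194.778,53.380) → (95.251,32.730) → (126.682,73.795) → (146.217,95.520) (closed)

[3] `<line>` line segment, #ff00ff→cut S709 F955: (103.351,7.490) → (25.289,111.747)

; LightBurn 1.5.06
; GRBL device profile, absolute coords
G21
G90
G0 X139.328 Y121.420
M4 S709
G1 X192.814 Y107.830 F955
G1 X207.788 Y54.716
G1 X169.276 Y15.190
G1 X115.790 Y28.780
G1 X100.816 Y81.894
G1 X139.328 Y121.420
M5
G0 X146.217 Y95.520
M4 S498
G1 X5.952 Y80.028 F1372
G1 X194.778 Y53.380
G1 X95.251 Y32.730
G1 X126.682 Y73.795
G1 X146.217 Y95.520
M5
G0 X103.351 Y7.490
M4 S709
G1 X25.289 Y111.747 F955
M5
G0 X0.000 Y0.000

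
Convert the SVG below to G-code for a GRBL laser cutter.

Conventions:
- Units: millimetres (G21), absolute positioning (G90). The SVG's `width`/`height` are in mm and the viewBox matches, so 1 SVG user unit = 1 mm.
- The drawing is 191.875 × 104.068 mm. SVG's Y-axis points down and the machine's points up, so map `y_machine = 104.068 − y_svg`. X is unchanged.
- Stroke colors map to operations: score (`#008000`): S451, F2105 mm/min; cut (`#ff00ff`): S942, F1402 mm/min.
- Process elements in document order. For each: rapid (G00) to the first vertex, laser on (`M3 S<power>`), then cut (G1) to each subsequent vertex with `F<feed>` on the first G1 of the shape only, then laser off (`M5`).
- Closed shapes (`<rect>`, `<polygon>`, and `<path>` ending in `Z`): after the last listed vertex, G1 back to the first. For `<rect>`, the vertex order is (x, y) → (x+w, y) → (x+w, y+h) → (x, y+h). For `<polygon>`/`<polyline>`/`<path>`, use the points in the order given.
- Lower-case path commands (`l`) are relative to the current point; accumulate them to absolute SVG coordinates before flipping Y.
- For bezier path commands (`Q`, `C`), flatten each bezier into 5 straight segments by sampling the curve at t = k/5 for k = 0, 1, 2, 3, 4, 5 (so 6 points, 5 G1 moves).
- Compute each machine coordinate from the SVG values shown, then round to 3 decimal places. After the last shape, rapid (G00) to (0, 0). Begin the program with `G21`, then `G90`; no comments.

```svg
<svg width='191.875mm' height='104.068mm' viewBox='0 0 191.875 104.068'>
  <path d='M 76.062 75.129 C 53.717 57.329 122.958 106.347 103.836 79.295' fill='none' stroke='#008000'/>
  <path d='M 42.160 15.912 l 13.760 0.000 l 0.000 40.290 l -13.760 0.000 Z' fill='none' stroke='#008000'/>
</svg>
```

G21
G90
G00 X76.062 Y28.939
M3 S451
G1 X72.206 Y32.744 F2105
G1 X81.693 Y27.371
G1 X95.885 Y19.679
G1 X106.145 Y16.527
G1 X103.836 Y24.773
M5
G00 X42.160 Y88.156
M3 S451
G1 X55.920 Y88.156 F2105
G1 X55.920 Y47.866
G1 X42.160 Y47.866
G1 X42.160 Y88.156
M5
G00 X0.000 Y0.000

Since the viewBox matches the mm dimensions, user units are millimetres directly. The only transform is the Y-flip y_m = 104.068 − y_svg.

Shape 1 is a cubic bezier drawn with `<path>`. Its stroke #008000 means score at S451, F2105. After flipping Y the toolpath is (76.062,28.939) → (72.206,32.744) → (81.693,27.371) → (95.885,19.679) → (106.145,16.527) → (103.836,24.773).

Shape 2 is a rectangle drawn with `<path>`. Its stroke #008000 means score at S451, F2105. After flipping Y the toolpath is (42.160,88.156) → (55.920,88.156) → (55.920,47.866) → (42.160,47.866) → (42.160,88.156), returning to the start.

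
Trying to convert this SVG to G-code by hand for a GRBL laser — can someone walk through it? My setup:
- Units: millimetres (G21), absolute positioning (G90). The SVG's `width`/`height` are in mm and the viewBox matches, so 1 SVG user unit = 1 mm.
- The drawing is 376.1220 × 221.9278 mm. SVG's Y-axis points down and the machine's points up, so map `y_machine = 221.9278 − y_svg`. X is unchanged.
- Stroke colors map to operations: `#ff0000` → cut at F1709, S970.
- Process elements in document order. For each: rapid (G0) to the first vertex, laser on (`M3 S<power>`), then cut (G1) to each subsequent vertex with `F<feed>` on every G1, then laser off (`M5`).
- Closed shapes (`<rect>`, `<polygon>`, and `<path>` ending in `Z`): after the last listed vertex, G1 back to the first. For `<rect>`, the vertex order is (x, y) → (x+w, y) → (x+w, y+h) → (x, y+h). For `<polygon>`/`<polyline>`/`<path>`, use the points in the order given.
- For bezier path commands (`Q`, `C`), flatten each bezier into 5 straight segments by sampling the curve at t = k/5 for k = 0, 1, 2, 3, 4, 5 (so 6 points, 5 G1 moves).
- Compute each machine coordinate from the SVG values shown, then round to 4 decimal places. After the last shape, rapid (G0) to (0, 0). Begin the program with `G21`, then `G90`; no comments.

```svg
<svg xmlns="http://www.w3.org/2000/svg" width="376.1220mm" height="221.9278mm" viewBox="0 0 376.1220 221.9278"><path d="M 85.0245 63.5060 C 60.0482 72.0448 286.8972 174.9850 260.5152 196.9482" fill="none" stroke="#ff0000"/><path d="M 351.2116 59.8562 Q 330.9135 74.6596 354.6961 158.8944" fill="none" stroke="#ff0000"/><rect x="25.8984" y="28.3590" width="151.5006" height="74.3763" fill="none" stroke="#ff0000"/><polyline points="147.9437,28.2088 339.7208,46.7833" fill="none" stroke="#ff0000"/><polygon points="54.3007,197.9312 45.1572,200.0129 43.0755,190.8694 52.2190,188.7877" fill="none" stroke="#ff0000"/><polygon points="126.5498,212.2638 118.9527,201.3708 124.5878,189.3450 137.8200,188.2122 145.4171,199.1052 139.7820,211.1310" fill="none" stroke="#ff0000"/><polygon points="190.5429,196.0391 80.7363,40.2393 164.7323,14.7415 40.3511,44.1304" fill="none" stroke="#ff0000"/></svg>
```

viewBox `0 0 376.1220 221.9278` with mm width/height → 1 unit = 1 mm. Flip: y_m = 221.9278 − y_svg.

**Shape 1** — `<path>` cubic bezier, stroke `#ff0000` → cut (S970, F1709). Control points (SVG): P0=(85.0245,63.5060), P1=(60.0482,72.0448), P2=(286.8972,174.9850), P3=(260.5152,196.9482); sampled at t=k/5. Machine vertices: (85.0245,158.4218) → (96.2173,143.3734) → (143.6055,114.0868) → (202.9463,78.9802) → (249.9971,46.4717) → (260.5152,24.9796). Open path.

**Shape 2** — `<path>` quadratic bezier, stroke `#ff0000` → cut (S970, F1709). Control points (SVG): P0=(351.2116,59.8562), P1=(330.9135,74.6596), P2=(354.6961,158.8944); sampled at t=k/5. Machine vertices: (351.2116,162.0716) → (344.8556,153.3730) → (342.0260,139.1199) → (342.7229,119.3122) → (346.9463,93.9501) → (354.6961,63.0334). Open path.

**Shape 3** — `<rect>` rectangle, stroke `#ff0000` → cut (S970, F1709). Machine vertices: (25.8984,193.5688) → (177.3990,193.5688) → (177.3990,119.1925) → (25.8984,119.1925) → (25.8984,193.5688). Closed: final G1 returns to the first vertex.

**Shape 4** — `<polyline>` line segment, stroke `#ff0000` → cut (S970, F1709). Machine vertices: (147.9437,193.7190) → (339.7208,175.1445). Open path.

**Shape 5** — `<polygon>` regular polygon, stroke `#ff0000` → cut (S970, F1709). Machine vertices: (54.3007,23.9966) → (45.1572,21.9149) → (43.0755,31.0584) → (52.2190,33.1401) → (54.3007,23.9966). Closed: final G1 returns to the first vertex.

**Shape 6** — `<polygon>` regular polygon, stroke `#ff0000` → cut (S970, F1709). Machine vertices: (126.5498,9.6640) → (118.9527,20.5570) → (124.5878,32.5828) → (137.8200,33.7156) → (145.4171,22.8226) → (139.7820,10.7968) → (126.5498,9.6640). Closed: final G1 returns to the first vertex.

**Shape 7** — `<polygon>` closed polygon, stroke `#ff0000` → cut (S970, F1709). Machine vertices: (190.5429,25.8887) → (80.7363,181.6885) → (164.7323,207.1863) → (40.3511,177.7974) → (190.5429,25.8887). Closed: final G1 returns to the first vertex.

G21
G90
G0 X85.0245 Y158.4218
M3 S970
G1 X96.2173 Y143.3734 F1709
G1 X143.6055 Y114.0868 F1709
G1 X202.9463 Y78.9802 F1709
G1 X249.9971 Y46.4717 F1709
G1 X260.5152 Y24.9796 F1709
M5
G0 X351.2116 Y162.0716
M3 S970
G1 X344.8556 Y153.3730 F1709
G1 X342.0260 Y139.1199 F1709
G1 X342.7229 Y119.3122 F1709
G1 X346.9463 Y93.9501 F1709
G1 X354.6961 Y63.0334 F1709
M5
G0 X25.8984 Y193.5688
M3 S970
G1 X177.3990 Y193.5688 F1709
G1 X177.3990 Y119.1925 F1709
G1 X25.8984 Y119.1925 F1709
G1 X25.8984 Y193.5688 F1709
M5
G0 X147.9437 Y193.7190
M3 S970
G1 X339.7208 Y175.1445 F1709
M5
G0 X54.3007 Y23.9966
M3 S970
G1 X45.1572 Y21.9149 F1709
G1 X43.0755 Y31.0584 F1709
G1 X52.2190 Y33.1401 F1709
G1 X54.3007 Y23.9966 F1709
M5
G0 X126.5498 Y9.6640
M3 S970
G1 X118.9527 Y20.5570 F1709
G1 X124.5878 Y32.5828 F1709
G1 X137.8200 Y33.7156 F1709
G1 X145.4171 Y22.8226 F1709
G1 X139.7820 Y10.7968 F1709
G1 X126.5498 Y9.6640 F1709
M5
G0 X190.5429 Y25.8887
M3 S970
G1 X80.7363 Y181.6885 F1709
G1 X164.7323 Y207.1863 F1709
G1 X40.3511 Y177.7974 F1709
G1 X190.5429 Y25.8887 F1709
M5
G0 X0.0000 Y0.0000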